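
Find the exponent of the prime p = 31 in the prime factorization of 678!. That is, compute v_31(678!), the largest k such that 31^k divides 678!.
v_31(678!) = 21

Legendre's formula: v_p(n!) = Σ_{k ≥ 1} ⌊n / p^k⌋. For p = 31, n = 678, the terms are:
  ⌊678/31^1⌋ = ⌊678/31⌋ = 21
(the next term ⌊678/31^2⌋ = 0, terminating the sum). Summing: v_31(678!) = 21 = 21.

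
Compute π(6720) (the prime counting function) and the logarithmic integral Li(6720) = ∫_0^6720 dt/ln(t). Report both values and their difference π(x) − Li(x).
π(6720) = 867;  Li(6720) ≈ 882.63;  π(x) − Li(x) ≈ -15.63.

Direct count of primes ≤ 6720 gives π(6720) = 867. Numerical evaluation of the logarithmic integral gives Li(6720) ≈ 882.63. The difference π(x) − Li(x) ≈ -15.63 is typically negative for small/moderate x (Li(x) overestimates), though Littlewood's theorem shows this sign changes infinitely often.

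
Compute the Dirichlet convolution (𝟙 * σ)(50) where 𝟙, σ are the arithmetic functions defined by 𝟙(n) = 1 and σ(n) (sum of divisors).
(𝟙 * σ)(50) = 152

Divisors of 50: [1, 2, 5, 10, 25, 50]. For each d | 50:
  d = 1: 𝟙(1) · σ(50/1) = 1 · 93 = 93
  d = 2: 𝟙(2) · σ(50/2) = 1 · 31 = 31
  d = 5: 𝟙(5) · σ(50/5) = 1 · 18 = 18
  d = 10: 𝟙(10) · σ(50/10) = 1 · 6 = 6
  d = 25: 𝟙(25) · σ(50/25) = 1 · 3 = 3
  d = 50: 𝟙(50) · σ(50/50) = 1 · 1 = 1
Summing: (𝟙 * σ)(50) = 93 + 31 + 18 + 6 + 3 + 1 = 152.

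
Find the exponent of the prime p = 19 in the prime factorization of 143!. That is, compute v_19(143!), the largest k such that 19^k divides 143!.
v_19(143!) = 7

Legendre's formula: v_p(n!) = Σ_{k ≥ 1} ⌊n / p^k⌋. For p = 19, n = 143, the terms are:
  ⌊143/19^1⌋ = ⌊143/19⌋ = 7
(the next term ⌊143/19^2⌋ = 0, terminating the sum). Summing: v_19(143!) = 7 = 7.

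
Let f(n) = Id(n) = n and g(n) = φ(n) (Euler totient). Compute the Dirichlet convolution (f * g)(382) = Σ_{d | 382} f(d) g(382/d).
(Id * φ)(382) = 1143

Divisors of 382: [1, 2, 191, 382]. For each d | 382:
  d = 1: Id(1) · φ(382/1) = 1 · 190 = 190
  d = 2: Id(2) · φ(382/2) = 2 · 190 = 380
  d = 191: Id(191) · φ(382/191) = 191 · 1 = 191
  d = 382: Id(382) · φ(382/382) = 382 · 1 = 382
Summing: (Id * φ)(382) = 190 + 380 + 191 + 382 = 1143.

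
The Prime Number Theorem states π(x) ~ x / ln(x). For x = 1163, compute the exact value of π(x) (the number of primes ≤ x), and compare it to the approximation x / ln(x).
π(1163) = 192;  x/ln(x) ≈ 164.76;  relative error ≈ 14.19%.

Directly count primes up to 1163: π(1163) = 192. The PNT approximation gives 1163/ln(1163) ≈ 1163/7.05876 ≈ 164.76. Relative error (π(x) − x/ln(x)) / π(x) ≈ 14.19%; the approximation is known to undercount slightly (Li(x) is a better estimate).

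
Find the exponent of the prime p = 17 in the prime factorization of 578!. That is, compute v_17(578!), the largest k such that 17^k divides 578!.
v_17(578!) = 36

Legendre's formula: v_p(n!) = Σ_{k ≥ 1} ⌊n / p^k⌋. For p = 17, n = 578, the terms are:
  ⌊578/17^1⌋ = ⌊578/17⌋ = 34
  ⌊578/17^2⌋ = ⌊578/289⌋ = 2
(the next term ⌊578/17^3⌋ = 0, terminating the sum). Summing: v_17(578!) = 34 + 2 = 36.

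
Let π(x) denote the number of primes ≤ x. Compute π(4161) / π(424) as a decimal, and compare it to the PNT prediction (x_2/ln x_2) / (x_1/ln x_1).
π(4161)/π(424) = 573/82 ≈ 6.9878;  PNT prediction ≈ 7.1243.

π(424) = 82 and π(4161) = 573, so π(4161)/π(424) ≈ 6.9878. The PNT-predicted ratio is (4161/ln(4161)) / (424/ln(424)) ≈ 7.1243. The two agree to within a few percent, as expected.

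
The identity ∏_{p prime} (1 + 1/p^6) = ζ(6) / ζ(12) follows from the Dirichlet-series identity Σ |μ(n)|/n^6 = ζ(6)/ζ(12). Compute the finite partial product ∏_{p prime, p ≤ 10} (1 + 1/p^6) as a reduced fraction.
∏ = 17446405561/17153224200

The primes p ≤ 10 are [2, 3, 5, 7]. For each, (1 + 1/p^6) = (p^6 + 1)/p^6. Multiplying these fractions over p ∈ [2, 3, 5, 7] gives 17446405561/17153224200. (In the limit P → ∞ this tends to ζ(6)/ζ(12).)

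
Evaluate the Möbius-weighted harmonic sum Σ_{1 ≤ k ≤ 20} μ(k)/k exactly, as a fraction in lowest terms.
Σ μ(k)/k = -81988/1616615

Values of μ(k) for 1 ≤ k ≤ 20: μ(1) = 1, μ(2) = -1, μ(3) = -1, μ(5) = -1, μ(6) = 1, μ(7) = -1, μ(10) = 1, μ(11) = -1, μ(13) = -1, μ(14) = 1, μ(15) = 1, μ(17) = -1, μ(19) = -1, with μ = 0 on non-squarefree integers. Summing μ(k)/k for k where μ(k) ≠ 0 gives -81988/1616615 ≈ -0.0507. (PNT ⟺ this sum → 0 as n → ∞.)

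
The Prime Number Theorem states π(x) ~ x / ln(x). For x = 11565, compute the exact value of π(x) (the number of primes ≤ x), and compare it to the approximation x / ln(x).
π(11565) = 1392;  x/ln(x) ≈ 1236.14;  relative error ≈ 11.20%.

Directly count primes up to 11565: π(11565) = 1392. The PNT approximation gives 11565/ln(11565) ≈ 11565/9.35574 ≈ 1236.14. Relative error (π(x) − x/ln(x)) / π(x) ≈ 11.20%; the approximation is known to undercount slightly (Li(x) is a better estimate).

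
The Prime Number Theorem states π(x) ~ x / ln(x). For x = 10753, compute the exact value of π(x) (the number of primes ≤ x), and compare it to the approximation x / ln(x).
π(10753) = 1311;  x/ln(x) ≈ 1158.36;  relative error ≈ 11.64%.

Directly count primes up to 10753: π(10753) = 1311. The PNT approximation gives 10753/ln(10753) ≈ 10753/9.28294 ≈ 1158.36. Relative error (π(x) − x/ln(x)) / π(x) ≈ 11.64%; the approximation is known to undercount slightly (Li(x) is a better estimate).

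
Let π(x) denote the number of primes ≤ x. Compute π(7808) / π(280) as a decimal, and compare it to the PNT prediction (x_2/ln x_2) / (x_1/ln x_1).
π(7808)/π(280) = 987/59 ≈ 16.7288;  PNT prediction ≈ 17.5312.

π(280) = 59 and π(7808) = 987, so π(7808)/π(280) ≈ 16.7288. The PNT-predicted ratio is (7808/ln(7808)) / (280/ln(280)) ≈ 17.5312. The two agree to within a few percent, as expected.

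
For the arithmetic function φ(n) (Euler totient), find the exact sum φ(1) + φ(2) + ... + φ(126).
Σ_{n ≤ 126} φ(n) = 4832

Compute φ(n) for each 1 ≤ n ≤ 126: φ(1) = 1, φ(2) = 1, φ(3) = 2, φ(4) = 2, φ(5) = 4, φ(6) = 2, φ(7) = 6, φ(8) = 4, φ(9) = 6, φ(10) = 4, φ(11) = 10, φ(12) = 4, φ(13) = 12, φ(14) = 6, φ(15) = 8, φ(16) = 8, φ(17) = 16, φ(18) = 6, φ(19) = 18, φ(20) = 8, φ(21) = 12, φ(22) = 10, φ(23) = 22, φ(24) = 8, φ(25) = 20, φ(26) = 12, φ(27) = 18, φ(28) = 12, φ(29) = 28, φ(30) = 8, φ(31) = 30, φ(32) = 16, φ(33) = 20, φ(34) = 16, φ(35) = 24, φ(36) = 12, φ(37) = 36, φ(38) = 18, φ(39) = 24, φ(40) = 16, φ(41) = 40, φ(42) = 12, φ(43) = 42, φ(44) = 20, φ(45) = 24, φ(46) = 22, φ(47) = 46, φ(48) = 16, φ(49) = 42, φ(50) = 20, φ(51) = 32, φ(52) = 24, φ(53) = 52, φ(54) = 18, φ(55) = 40, φ(56) = 24, φ(57) = 36, φ(58) = 28, φ(59) = 58, φ(60) = 16, φ(61) = 60, φ(62) = 30, φ(63) = 36, φ(64) = 32, φ(65) = 48, φ(66) = 20, φ(67) = 66, φ(68) = 32, φ(69) = 44, φ(70) = 24, φ(71) = 70, φ(72) = 24, φ(73) = 72, φ(74) = 36, φ(75) = 40, φ(76) = 36, φ(77) = 60, φ(78) = 24, φ(79) = 78, φ(80) = 32, φ(81) = 54, φ(82) = 40, φ(83) = 82, φ(84) = 24, φ(85) = 64, φ(86) = 42, φ(87) = 56, φ(88) = 40, φ(89) = 88, φ(90) = 24, φ(91) = 72, φ(92) = 44, φ(93) = 60, φ(94) = 46, φ(95) = 72, φ(96) = 32, φ(97) = 96, φ(98) = 42, φ(99) = 60, φ(100) = 40, φ(101) = 100, φ(102) = 32, φ(103) = 102, φ(104) = 48, φ(105) = 48, φ(106) = 52, φ(107) = 106, φ(108) = 36, φ(109) = 108, φ(110) = 40, φ(111) = 72, φ(112) = 48, φ(113) = 112, φ(114) = 36, φ(115) = 88, φ(116) = 56, φ(117) = 72, φ(118) = 58, φ(119) = 96, φ(120) = 32, φ(121) = 110, φ(122) = 60, φ(123) = 80, φ(124) = 60, φ(125) = 100, φ(126) = 36. Summing all 126 values: 4832. (Average order: Σ_{n ≤ x} φ(n) ~ (3/π²) x². For x = 126, (3/π²)·126² ≈ 4825.73.)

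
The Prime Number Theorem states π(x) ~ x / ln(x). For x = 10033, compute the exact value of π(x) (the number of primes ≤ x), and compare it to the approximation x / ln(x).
π(10033) = 1231;  x/ln(x) ≈ 1088.93;  relative error ≈ 11.54%.

Directly count primes up to 10033: π(10033) = 1231. The PNT approximation gives 10033/ln(10033) ≈ 10033/9.21363 ≈ 1088.93. Relative error (π(x) − x/ln(x)) / π(x) ≈ 11.54%; the approximation is known to undercount slightly (Li(x) is a better estimate).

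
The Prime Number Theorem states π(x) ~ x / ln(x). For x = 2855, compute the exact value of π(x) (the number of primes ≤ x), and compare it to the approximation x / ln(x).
π(2855) = 414;  x/ln(x) ≈ 358.81;  relative error ≈ 13.33%.

Directly count primes up to 2855: π(2855) = 414. The PNT approximation gives 2855/ln(2855) ≈ 2855/7.95683 ≈ 358.81. Relative error (π(x) − x/ln(x)) / π(x) ≈ 13.33%; the approximation is known to undercount slightly (Li(x) is a better estimate).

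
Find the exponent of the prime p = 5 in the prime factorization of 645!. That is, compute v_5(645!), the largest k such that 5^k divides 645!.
v_5(645!) = 160

Legendre's formula: v_p(n!) = Σ_{k ≥ 1} ⌊n / p^k⌋. For p = 5, n = 645, the terms are:
  ⌊645/5^1⌋ = ⌊645/5⌋ = 129
  ⌊645/5^2⌋ = ⌊645/25⌋ = 25
  ⌊645/5^3⌋ = ⌊645/125⌋ = 5
  ⌊645/5^4⌋ = ⌊645/625⌋ = 1
(the next term ⌊645/5^5⌋ = 0, terminating the sum). Summing: v_5(645!) = 129 + 25 + 5 + 1 = 160.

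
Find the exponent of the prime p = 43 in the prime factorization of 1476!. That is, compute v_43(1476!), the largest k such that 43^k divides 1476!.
v_43(1476!) = 34

Legendre's formula: v_p(n!) = Σ_{k ≥ 1} ⌊n / p^k⌋. For p = 43, n = 1476, the terms are:
  ⌊1476/43^1⌋ = ⌊1476/43⌋ = 34
(the next term ⌊1476/43^2⌋ = 0, terminating the sum). Summing: v_43(1476!) = 34 = 34.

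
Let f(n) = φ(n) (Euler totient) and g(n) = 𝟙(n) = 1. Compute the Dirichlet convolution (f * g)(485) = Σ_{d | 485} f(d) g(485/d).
(φ * 𝟙)(485) = 485

Divisors of 485: [1, 5, 97, 485]. For each d | 485:
  d = 1: φ(1) · 𝟙(485/1) = 1 · 1 = 1
  d = 5: φ(5) · 𝟙(485/5) = 4 · 1 = 4
  d = 97: φ(97) · 𝟙(485/97) = 96 · 1 = 96
  d = 485: φ(485) · 𝟙(485/485) = 384 · 1 = 384
Summing: (φ * 𝟙)(485) = 1 + 4 + 96 + 384 = 485.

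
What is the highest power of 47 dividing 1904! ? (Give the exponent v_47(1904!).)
v_47(1904!) = 40

Legendre's formula: v_p(n!) = Σ_{k ≥ 1} ⌊n / p^k⌋. For p = 47, n = 1904, the terms are:
  ⌊1904/47^1⌋ = ⌊1904/47⌋ = 40
(the next term ⌊1904/47^2⌋ = 0, terminating the sum). Summing: v_47(1904!) = 40 = 40.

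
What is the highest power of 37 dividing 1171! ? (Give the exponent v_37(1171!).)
v_37(1171!) = 31

Legendre's formula: v_p(n!) = Σ_{k ≥ 1} ⌊n / p^k⌋. For p = 37, n = 1171, the terms are:
  ⌊1171/37^1⌋ = ⌊1171/37⌋ = 31
(the next term ⌊1171/37^2⌋ = 0, terminating the sum). Summing: v_37(1171!) = 31 = 31.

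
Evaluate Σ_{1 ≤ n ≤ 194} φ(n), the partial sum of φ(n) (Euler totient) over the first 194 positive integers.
Σ_{n ≤ 194} φ(n) = 11518

Compute φ(n) for each 1 ≤ n ≤ 194: φ(1) = 1, φ(2) = 1, φ(3) = 2, φ(4) = 2, φ(5) = 4, φ(6) = 2, φ(7) = 6, φ(8) = 4, φ(9) = 6, φ(10) = 4, φ(11) = 10, φ(12) = 4, φ(13) = 12, φ(14) = 6, φ(15) = 8, φ(16) = 8, φ(17) = 16, φ(18) = 6, φ(19) = 18, φ(20) = 8, φ(21) = 12, φ(22) = 10, φ(23) = 22, φ(24) = 8, φ(25) = 20, φ(26) = 12, φ(27) = 18, φ(28) = 12, φ(29) = 28, φ(30) = 8, φ(31) = 30, φ(32) = 16, φ(33) = 20, φ(34) = 16, φ(35) = 24, φ(36) = 12, φ(37) = 36, φ(38) = 18, φ(39) = 24, φ(40) = 16, φ(41) = 40, φ(42) = 12, φ(43) = 42, φ(44) = 20, φ(45) = 24, φ(46) = 22, φ(47) = 46, φ(48) = 16, φ(49) = 42, φ(50) = 20, φ(51) = 32, φ(52) = 24, φ(53) = 52, φ(54) = 18, φ(55) = 40, φ(56) = 24, φ(57) = 36, φ(58) = 28, φ(59) = 58, φ(60) = 16, φ(61) = 60, φ(62) = 30, φ(63) = 36, φ(64) = 32, φ(65) = 48, φ(66) = 20, φ(67) = 66, φ(68) = 32, φ(69) = 44, φ(70) = 24, φ(71) = 70, φ(72) = 24, φ(73) = 72, φ(74) = 36, φ(75) = 40, φ(76) = 36, φ(77) = 60, φ(78) = 24, φ(79) = 78, φ(80) = 32, φ(81) = 54, φ(82) = 40, φ(83) = 82, φ(84) = 24, φ(85) = 64, φ(86) = 42, φ(87) = 56, φ(88) = 40, φ(89) = 88, φ(90) = 24, φ(91) = 72, φ(92) = 44, φ(93) = 60, φ(94) = 46, φ(95) = 72, φ(96) = 32, φ(97) = 96, φ(98) = 42, φ(99) = 60, φ(100) = 40, φ(101) = 100, φ(102) = 32, φ(103) = 102, φ(104) = 48, φ(105) = 48, φ(106) = 52, φ(107) = 106, φ(108) = 36, φ(109) = 108, φ(110) = 40, φ(111) = 72, φ(112) = 48, φ(113) = 112, φ(114) = 36, φ(115) = 88, φ(116) = 56, φ(117) = 72, φ(118) = 58, φ(119) = 96, φ(120) = 32, φ(121) = 110, φ(122) = 60, φ(123) = 80, φ(124) = 60, φ(125) = 100, φ(126) = 36, φ(127) = 126, φ(128) = 64, φ(129) = 84, φ(130) = 48, φ(131) = 130, φ(132) = 40, φ(133) = 108, φ(134) = 66, φ(135) = 72, φ(136) = 64, φ(137) = 136, φ(138) = 44, φ(139) = 138, φ(140) = 48, φ(141) = 92, φ(142) = 70, φ(143) = 120, φ(144) = 48, φ(145) = 112, φ(146) = 72, φ(147) = 84, φ(148) = 72, φ(149) = 148, φ(150) = 40, φ(151) = 150, φ(152) = 72, φ(153) = 96, φ(154) = 60, φ(155) = 120, φ(156) = 48, φ(157) = 156, φ(158) = 78, φ(159) = 104, φ(160) = 64, φ(161) = 132, φ(162) = 54, φ(163) = 162, φ(164) = 80, φ(165) = 80, φ(166) = 82, φ(167) = 166, φ(168) = 48, φ(169) = 156, φ(170) = 64, φ(171) = 108, φ(172) = 84, φ(173) = 172, φ(174) = 56, φ(175) = 120, φ(176) = 80, φ(177) = 116, φ(178) = 88, φ(179) = 178, φ(180) = 48, φ(181) = 180, φ(182) = 72, φ(183) = 120, φ(184) = 88, φ(185) = 144, φ(186) = 60, φ(187) = 160, φ(188) = 92, φ(189) = 108, φ(190) = 72, φ(191) = 190, φ(192) = 64, φ(193) = 192, φ(194) = 96. Summing all 194 values: 11518. (Average order: Σ_{n ≤ x} φ(n) ~ (3/π²) x². For x = 194, (3/π²)·194² ≈ 11439.97.)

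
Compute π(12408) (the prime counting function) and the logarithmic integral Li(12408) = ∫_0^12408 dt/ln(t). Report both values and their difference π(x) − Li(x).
π(12408) = 1480;  Li(12408) ≈ 1504.46;  π(x) − Li(x) ≈ -24.46.

Direct count of primes ≤ 12408 gives π(12408) = 1480. Numerical evaluation of the logarithmic integral gives Li(12408) ≈ 1504.46. The difference π(x) − Li(x) ≈ -24.46 is typically negative for small/moderate x (Li(x) overestimates), though Littlewood's theorem shows this sign changes infinitely often.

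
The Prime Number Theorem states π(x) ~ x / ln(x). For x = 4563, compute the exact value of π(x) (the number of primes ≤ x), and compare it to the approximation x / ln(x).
π(4563) = 618;  x/ln(x) ≈ 541.56;  relative error ≈ 12.37%.

Directly count primes up to 4563: π(4563) = 618. The PNT approximation gives 4563/ln(4563) ≈ 4563/8.42574 ≈ 541.56. Relative error (π(x) − x/ln(x)) / π(x) ≈ 12.37%; the approximation is known to undercount slightly (Li(x) is a better estimate).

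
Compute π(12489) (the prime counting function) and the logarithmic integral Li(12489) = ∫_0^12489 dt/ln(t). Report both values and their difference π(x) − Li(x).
π(12489) = 1490;  Li(12489) ≈ 1513.05;  π(x) − Li(x) ≈ -23.05.

Direct count of primes ≤ 12489 gives π(12489) = 1490. Numerical evaluation of the logarithmic integral gives Li(12489) ≈ 1513.05. The difference π(x) − Li(x) ≈ -23.05 is typically negative for small/moderate x (Li(x) overestimates), though Littlewood's theorem shows this sign changes infinitely often.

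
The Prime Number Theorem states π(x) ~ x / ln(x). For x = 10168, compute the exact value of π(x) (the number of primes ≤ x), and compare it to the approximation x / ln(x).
π(10168) = 1248;  x/ln(x) ≈ 1101.98;  relative error ≈ 11.70%.

Directly count primes up to 10168: π(10168) = 1248. The PNT approximation gives 10168/ln(10168) ≈ 10168/9.22700 ≈ 1101.98. Relative error (π(x) − x/ln(x)) / π(x) ≈ 11.70%; the approximation is known to undercount slightly (Li(x) is a better estimate).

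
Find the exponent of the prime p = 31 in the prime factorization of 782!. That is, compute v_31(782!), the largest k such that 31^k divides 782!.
v_31(782!) = 25

Legendre's formula: v_p(n!) = Σ_{k ≥ 1} ⌊n / p^k⌋. For p = 31, n = 782, the terms are:
  ⌊782/31^1⌋ = ⌊782/31⌋ = 25
(the next term ⌊782/31^2⌋ = 0, terminating the sum). Summing: v_31(782!) = 25 = 25.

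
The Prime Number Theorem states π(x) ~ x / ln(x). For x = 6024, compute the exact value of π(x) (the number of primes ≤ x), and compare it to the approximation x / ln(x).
π(6024) = 785;  x/ln(x) ≈ 692.13;  relative error ≈ 11.83%.

Directly count primes up to 6024: π(6024) = 785. The PNT approximation gives 6024/ln(6024) ≈ 6024/8.70351 ≈ 692.13. Relative error (π(x) − x/ln(x)) / π(x) ≈ 11.83%; the approximation is known to undercount slightly (Li(x) is a better estimate).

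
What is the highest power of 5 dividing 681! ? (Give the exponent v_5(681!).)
v_5(681!) = 169

Legendre's formula: v_p(n!) = Σ_{k ≥ 1} ⌊n / p^k⌋. For p = 5, n = 681, the terms are:
  ⌊681/5^1⌋ = ⌊681/5⌋ = 136
  ⌊681/5^2⌋ = ⌊681/25⌋ = 27
  ⌊681/5^3⌋ = ⌊681/125⌋ = 5
  ⌊681/5^4⌋ = ⌊681/625⌋ = 1
(the next term ⌊681/5^5⌋ = 0, terminating the sum). Summing: v_5(681!) = 136 + 27 + 5 + 1 = 169.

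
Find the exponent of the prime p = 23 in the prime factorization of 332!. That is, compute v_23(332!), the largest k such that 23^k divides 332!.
v_23(332!) = 14

Legendre's formula: v_p(n!) = Σ_{k ≥ 1} ⌊n / p^k⌋. For p = 23, n = 332, the terms are:
  ⌊332/23^1⌋ = ⌊332/23⌋ = 14
(the next term ⌊332/23^2⌋ = 0, terminating the sum). Summing: v_23(332!) = 14 = 14.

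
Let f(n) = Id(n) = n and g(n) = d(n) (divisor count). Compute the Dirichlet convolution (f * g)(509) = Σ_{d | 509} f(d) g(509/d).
(Id * d)(509) = 511

Divisors of 509: [1, 509]. For each d | 509:
  d = 1: Id(1) · d(509/1) = 1 · 2 = 2
  d = 509: Id(509) · d(509/509) = 509 · 1 = 509
Summing: (Id * d)(509) = 2 + 509 = 511.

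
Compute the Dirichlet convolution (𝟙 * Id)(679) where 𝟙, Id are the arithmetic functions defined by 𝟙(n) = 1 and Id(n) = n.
(𝟙 * Id)(679) = 784

Divisors of 679: [1, 7, 97, 679]. For each d | 679:
  d = 1: 𝟙(1) · Id(679/1) = 1 · 679 = 679
  d = 7: 𝟙(7) · Id(679/7) = 1 · 97 = 97
  d = 97: 𝟙(97) · Id(679/97) = 1 · 7 = 7
  d = 679: 𝟙(679) · Id(679/679) = 1 · 1 = 1
Summing: (𝟙 * Id)(679) = 679 + 97 + 7 + 1 = 784.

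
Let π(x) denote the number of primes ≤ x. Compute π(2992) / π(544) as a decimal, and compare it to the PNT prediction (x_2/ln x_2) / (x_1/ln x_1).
π(2992)/π(544) = 429/100 ≈ 4.2900;  PNT prediction ≈ 4.3285.

π(544) = 100 and π(2992) = 429, so π(2992)/π(544) ≈ 4.2900. The PNT-predicted ratio is (2992/ln(2992)) / (544/ln(544)) ≈ 4.3285. The two agree to within a few percent, as expected.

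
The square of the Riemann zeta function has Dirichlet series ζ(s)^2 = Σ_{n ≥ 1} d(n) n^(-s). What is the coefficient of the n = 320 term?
d(320) = 14

ζ(s)^2 = (Σ 1/m^s)(Σ 1/k^s). The coefficient of 1/n^s in the product is the number of ordered pairs (m, k) with mk = n, which equals d(n). For n = 320, divisors are [1, 2, 4, 5, 8, 10, 16, 20, 32, 40, 64, 80, 160, 320], so d(320) = 14.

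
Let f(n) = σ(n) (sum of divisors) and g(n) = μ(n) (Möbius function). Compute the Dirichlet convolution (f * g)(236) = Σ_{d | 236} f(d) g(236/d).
(σ * μ)(236) = 236

Divisors of 236: [1, 2, 4, 59, 118, 236]. For each d | 236:
  d = 1: σ(1) · μ(236/1) = 1 · 0 = 0
  d = 2: σ(2) · μ(236/2) = 3 · 1 = 3
  d = 4: σ(4) · μ(236/4) = 7 · -1 = -7
  d = 59: σ(59) · μ(236/59) = 60 · 0 = 0
  d = 118: σ(118) · μ(236/118) = 180 · -1 = -180
  d = 236: σ(236) · μ(236/236) = 420 · 1 = 420
Summing: (σ * μ)(236) = 0 + 3 + -7 + 0 + -180 + 420 = 236.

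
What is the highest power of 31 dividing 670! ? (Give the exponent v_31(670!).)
v_31(670!) = 21

Legendre's formula: v_p(n!) = Σ_{k ≥ 1} ⌊n / p^k⌋. For p = 31, n = 670, the terms are:
  ⌊670/31^1⌋ = ⌊670/31⌋ = 21
(the next term ⌊670/31^2⌋ = 0, terminating the sum). Summing: v_31(670!) = 21 = 21.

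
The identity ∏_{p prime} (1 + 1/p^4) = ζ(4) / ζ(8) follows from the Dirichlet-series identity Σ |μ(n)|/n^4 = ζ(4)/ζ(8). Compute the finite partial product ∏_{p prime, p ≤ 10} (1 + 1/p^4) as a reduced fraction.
∏ = 262011361/243101250

The primes p ≤ 10 are [2, 3, 5, 7]. For each, (1 + 1/p^4) = (p^4 + 1)/p^4. Multiplying these fractions over p ∈ [2, 3, 5, 7] gives 262011361/243101250. (In the limit P → ∞ this tends to ζ(4)/ζ(8).)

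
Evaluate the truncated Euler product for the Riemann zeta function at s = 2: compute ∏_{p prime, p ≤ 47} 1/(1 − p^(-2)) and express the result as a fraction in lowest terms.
∏ = 162139622078364740433577733/98952027459385036898304000

The primes p ≤ 47 are [2, 3, 5, 7, 11, 13, 17, 19, 23, 29, 31, 37, 41, 43, 47]. For each prime, (1 − 1/p^2)^(-1) = p^2 / (p^2 − 1). The product is (1 − 1/2^2)^(-1), (1 − 1/3^2)^(-1), (1 − 1/5^2)^(-1), (1 − 1/7^2)^(-1), (1 − 1/11^2)^(-1), (1 − 1/13^2)^(-1), (1 − 1/17^2)^(-1), (1 − 1/19^2)^(-1), (1 − 1/23^2)^(-1), (1 − 1/29^2)^(-1), (1 − 1/31^2)^(-1), (1 − 1/37^2)^(-1), (1 − 1/41^2)^(-1), (1 − 1/43^2)^(-1), (1 − 1/47^2)^(-1) = ∏ p^2 / (p^2 − 1) = 162139622078364740433577733/98952027459385036898304000.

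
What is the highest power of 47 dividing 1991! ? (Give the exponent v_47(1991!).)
v_47(1991!) = 42

Legendre's formula: v_p(n!) = Σ_{k ≥ 1} ⌊n / p^k⌋. For p = 47, n = 1991, the terms are:
  ⌊1991/47^1⌋ = ⌊1991/47⌋ = 42
(the next term ⌊1991/47^2⌋ = 0, terminating the sum). Summing: v_47(1991!) = 42 = 42.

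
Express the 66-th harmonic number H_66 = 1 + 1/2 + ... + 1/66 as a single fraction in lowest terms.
H_66 = 209060999005535159677640233/43787662374178602500420800

Direct summation: H_66 = 1 + 1/2 + ... + 1/66. The least common denominator is lcm(1, ..., 66) = 1182266884102822267511361600; over this denominator the numerator is 1182266884102822267511361600 + 591133442051411133755680800 + 394088961367607422503787200 + 295566721025705566877840400 + 236453376820564453502272320 + 197044480683803711251893600 + 168895269157546038215908800 + 147783360512852783438920200 + 131362987122535807501262400 + 118226688410282226751136160 + 107478807645711115228305600 + 98522240341901855625946800 + 90943606469447866731643200 + 84447634578773019107954400 + 78817792273521484500757440 + 73891680256426391719460100 + 69545110829577780441844800 + 65681493561267903750631200 + 62224572847516961447966400 + 59113344205141113375568080 + 56298423052515346071969600 + 53739403822855557614152800 + 51402908004470533370059200 + 49261120170950927812973400 + 47290675364112890700454464 + 45471803234723933365821600 + 43787662374178602500420800 + 42223817289386509553977200 + 40767823589752491983150400 + 39408896136760742250378720 + 38137641422671686048753600 + 36945840128213195859730050 + 35826269215237038409435200 + 34772555414788890220922400 + 33779053831509207643181760 + 32840746780633951875315600 + 31953159029806007230036800 + 31112286423758480723983200 + 30314535489815955577214400 + 29556672102570556687784040 + 28835777661044445549057600 + 28149211526257673035984800 + 27494578700065634128171200 + 26869701911427778807076400 + 26272597424507161500252480 + 25701454002235266685029600 + 25154614555379197181092800 + 24630560085475463906486700 + 24127895593935148316558400 + 23645337682056445350227232 + 23181703609859260147281600 + 22735901617361966682910800 + 22306922341562684292667200 + 21893831187089301250210400 + 21495761529142223045661120 + 21111908644693254776988600 + 20741524282505653815988800 + 20383911794876245991575200 + 20038421764454614703582400 + 19704448068380371125189360 + 19381424329554463401825600 + 19068820711335843024376800 + 18766141017505115357323200 + 18472920064106597929865025 + 18188721293889573346328640 + 17913134607618519204717600 = 5644646973149449311296286291, so H_66 = 5644646973149449311296286291/1182266884102822267511361600; reducing by gcd(5644646973149449311296286291, 1182266884102822267511361600) = 27 gives 209060999005535159677640233/43787662374178602500420800 ≈ 4.77443. (The PNT-adjacent estimate ln(66) + γ ≈ 4.76687 matches within O(1/n).)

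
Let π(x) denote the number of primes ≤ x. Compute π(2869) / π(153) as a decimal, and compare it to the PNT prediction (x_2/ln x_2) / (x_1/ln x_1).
π(2869)/π(153) = 416/36 ≈ 11.5556;  PNT prediction ≈ 11.8478.

π(153) = 36 and π(2869) = 416, so π(2869)/π(153) ≈ 11.5556. The PNT-predicted ratio is (2869/ln(2869)) / (153/ln(153)) ≈ 11.8478. The two agree to within a few percent, as expected.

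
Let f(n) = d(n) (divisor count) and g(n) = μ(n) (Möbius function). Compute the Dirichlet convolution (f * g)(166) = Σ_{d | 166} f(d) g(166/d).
(d * μ)(166) = 1

Divisors of 166: [1, 2, 83, 166]. For each d | 166:
  d = 1: d(1) · μ(166/1) = 1 · 1 = 1
  d = 2: d(2) · μ(166/2) = 2 · -1 = -2
  d = 83: d(83) · μ(166/83) = 2 · -1 = -2
  d = 166: d(166) · μ(166/166) = 4 · 1 = 4
Summing: (d * μ)(166) = 1 + -2 + -2 + 4 = 1.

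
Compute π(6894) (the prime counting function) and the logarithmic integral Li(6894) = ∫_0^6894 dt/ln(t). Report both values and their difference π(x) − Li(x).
π(6894) = 886;  Li(6894) ≈ 902.35;  π(x) − Li(x) ≈ -16.35.

Direct count of primes ≤ 6894 gives π(6894) = 886. Numerical evaluation of the logarithmic integral gives Li(6894) ≈ 902.35. The difference π(x) − Li(x) ≈ -16.35 is typically negative for small/moderate x (Li(x) overestimates), though Littlewood's theorem shows this sign changes infinitely often.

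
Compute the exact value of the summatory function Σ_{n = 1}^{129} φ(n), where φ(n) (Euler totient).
Σ_{n ≤ 129} φ(n) = 5106

Compute φ(n) for each 1 ≤ n ≤ 129: φ(1) = 1, φ(2) = 1, φ(3) = 2, φ(4) = 2, φ(5) = 4, φ(6) = 2, φ(7) = 6, φ(8) = 4, φ(9) = 6, φ(10) = 4, φ(11) = 10, φ(12) = 4, φ(13) = 12, φ(14) = 6, φ(15) = 8, φ(16) = 8, φ(17) = 16, φ(18) = 6, φ(19) = 18, φ(20) = 8, φ(21) = 12, φ(22) = 10, φ(23) = 22, φ(24) = 8, φ(25) = 20, φ(26) = 12, φ(27) = 18, φ(28) = 12, φ(29) = 28, φ(30) = 8, φ(31) = 30, φ(32) = 16, φ(33) = 20, φ(34) = 16, φ(35) = 24, φ(36) = 12, φ(37) = 36, φ(38) = 18, φ(39) = 24, φ(40) = 16, φ(41) = 40, φ(42) = 12, φ(43) = 42, φ(44) = 20, φ(45) = 24, φ(46) = 22, φ(47) = 46, φ(48) = 16, φ(49) = 42, φ(50) = 20, φ(51) = 32, φ(52) = 24, φ(53) = 52, φ(54) = 18, φ(55) = 40, φ(56) = 24, φ(57) = 36, φ(58) = 28, φ(59) = 58, φ(60) = 16, φ(61) = 60, φ(62) = 30, φ(63) = 36, φ(64) = 32, φ(65) = 48, φ(66) = 20, φ(67) = 66, φ(68) = 32, φ(69) = 44, φ(70) = 24, φ(71) = 70, φ(72) = 24, φ(73) = 72, φ(74) = 36, φ(75) = 40, φ(76) = 36, φ(77) = 60, φ(78) = 24, φ(79) = 78, φ(80) = 32, φ(81) = 54, φ(82) = 40, φ(83) = 82, φ(84) = 24, φ(85) = 64, φ(86) = 42, φ(87) = 56, φ(88) = 40, φ(89) = 88, φ(90) = 24, φ(91) = 72, φ(92) = 44, φ(93) = 60, φ(94) = 46, φ(95) = 72, φ(96) = 32, φ(97) = 96, φ(98) = 42, φ(99) = 60, φ(100) = 40, φ(101) = 100, φ(102) = 32, φ(103) = 102, φ(104) = 48, φ(105) = 48, φ(106) = 52, φ(107) = 106, φ(108) = 36, φ(109) = 108, φ(110) = 40, φ(111) = 72, φ(112) = 48, φ(113) = 112, φ(114) = 36, φ(115) = 88, φ(116) = 56, φ(117) = 72, φ(118) = 58, φ(119) = 96, φ(120) = 32, φ(121) = 110, φ(122) = 60, φ(123) = 80, φ(124) = 60, φ(125) = 100, φ(126) = 36, φ(127) = 126, φ(128) = 64, φ(129) = 84. Summing all 129 values: 5106. (Average order: Σ_{n ≤ x} φ(n) ~ (3/π²) x². For x = 129, (3/π²)·129² ≈ 5058.26.)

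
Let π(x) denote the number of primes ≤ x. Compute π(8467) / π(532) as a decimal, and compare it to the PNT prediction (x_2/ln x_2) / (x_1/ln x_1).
π(8467)/π(532) = 1059/99 ≈ 10.6970;  PNT prediction ≈ 11.0456.

π(532) = 99 and π(8467) = 1059, so π(8467)/π(532) ≈ 10.6970. The PNT-predicted ratio is (8467/ln(8467)) / (532/ln(532)) ≈ 11.0456. The two agree to within a few percent, as expected.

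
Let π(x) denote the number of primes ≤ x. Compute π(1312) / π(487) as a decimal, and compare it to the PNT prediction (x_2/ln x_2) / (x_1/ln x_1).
π(1312)/π(487) = 214/93 ≈ 2.3011;  PNT prediction ≈ 2.3222.

π(487) = 93 and π(1312) = 214, so π(1312)/π(487) ≈ 2.3011. The PNT-predicted ratio is (1312/ln(1312)) / (487/ln(487)) ≈ 2.3222. The two agree to within a few percent, as expected.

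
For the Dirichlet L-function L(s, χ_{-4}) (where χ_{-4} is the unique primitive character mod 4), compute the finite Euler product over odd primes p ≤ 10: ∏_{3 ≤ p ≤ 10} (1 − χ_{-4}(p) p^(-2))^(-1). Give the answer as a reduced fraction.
∏ = 147/160

The odd primes p ≤ 10 are [3, 5, 7]. For each, χ(p) = 1 if p ≡ 1 mod 4, χ(p) = −1 if p ≡ 3 mod 4. Taking (1 − χ(p)/p^2)^(-1) = p^2/(p^2 − χ(p)): (1 − (-1)/3^2)^(-1) · (1 − (1)/5^2)^(-1) · (1 − (-1)/7^2)^(-1) = 147/160.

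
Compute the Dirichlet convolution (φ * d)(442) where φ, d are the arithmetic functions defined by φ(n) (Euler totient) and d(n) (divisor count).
(φ * d)(442) = 756

Divisors of 442: [1, 2, 13, 17, 26, 34, 221, 442]. For each d | 442:
  d = 1: φ(1) · d(442/1) = 1 · 8 = 8
  d = 2: φ(2) · d(442/2) = 1 · 4 = 4
  d = 13: φ(13) · d(442/13) = 12 · 4 = 48
  d = 17: φ(17) · d(442/17) = 16 · 4 = 64
  d = 26: φ(26) · d(442/26) = 12 · 2 = 24
  d = 34: φ(34) · d(442/34) = 16 · 2 = 32
  d = 221: φ(221) · d(442/221) = 192 · 2 = 384
  d = 442: φ(442) · d(442/442) = 192 · 1 = 192
Summing: (φ * d)(442) = 8 + 4 + 48 + 64 + 24 + 32 + 384 + 192 = 756.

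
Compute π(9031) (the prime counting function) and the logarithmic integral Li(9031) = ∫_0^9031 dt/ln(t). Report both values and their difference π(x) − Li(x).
π(9031) = 1122;  Li(9031) ≈ 1140.35;  π(x) − Li(x) ≈ -18.35.

Direct count of primes ≤ 9031 gives π(9031) = 1122. Numerical evaluation of the logarithmic integral gives Li(9031) ≈ 1140.35. The difference π(x) − Li(x) ≈ -18.35 is typically negative for small/moderate x (Li(x) overestimates), though Littlewood's theorem shows this sign changes infinitely often.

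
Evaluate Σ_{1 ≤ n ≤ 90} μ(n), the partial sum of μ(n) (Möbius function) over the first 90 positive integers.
Σ_{n ≤ 90} μ(n) = -2

Compute μ(n) for each 1 ≤ n ≤ 90: μ(1) = 1, μ(2) = -1, μ(3) = -1, μ(4) = 0, μ(5) = -1, μ(6) = 1, μ(7) = -1, μ(8) = 0, μ(9) = 0, μ(10) = 1, μ(11) = -1, μ(12) = 0, μ(13) = -1, μ(14) = 1, μ(15) = 1, μ(16) = 0, μ(17) = -1, μ(18) = 0, μ(19) = -1, μ(20) = 0, μ(21) = 1, μ(22) = 1, μ(23) = -1, μ(24) = 0, μ(25) = 0, μ(26) = 1, μ(27) = 0, μ(28) = 0, μ(29) = -1, μ(30) = -1, μ(31) = -1, μ(32) = 0, μ(33) = 1, μ(34) = 1, μ(35) = 1, μ(36) = 0, μ(37) = -1, μ(38) = 1, μ(39) = 1, μ(40) = 0, μ(41) = -1, μ(42) = -1, μ(43) = -1, μ(44) = 0, μ(45) = 0, μ(46) = 1, μ(47) = -1, μ(48) = 0, μ(49) = 0, μ(50) = 0, μ(51) = 1, μ(52) = 0, μ(53) = -1, μ(54) = 0, μ(55) = 1, μ(56) = 0, μ(57) = 1, μ(58) = 1, μ(59) = -1, μ(60) = 0, μ(61) = -1, μ(62) = 1, μ(63) = 0, μ(64) = 0, μ(65) = 1, μ(66) = -1, μ(67) = -1, μ(68) = 0, μ(69) = 1, μ(70) = -1, μ(71) = -1, μ(72) = 0, μ(73) = -1, μ(74) = 1, μ(75) = 0, μ(76) = 0, μ(77) = 1, μ(78) = -1, μ(79) = -1, μ(80) = 0, μ(81) = 0, μ(82) = 1, μ(83) = -1, μ(84) = 0, μ(85) = 1, μ(86) = 1, μ(87) = 1, μ(88) = 0, μ(89) = -1, μ(90) = 0. Summing all 90 values: -2. (Mertens function M(x) = Σ_{n ≤ x} μ(n); on average M(x) should be small (PNT ⟺ M(x) = o(x)).)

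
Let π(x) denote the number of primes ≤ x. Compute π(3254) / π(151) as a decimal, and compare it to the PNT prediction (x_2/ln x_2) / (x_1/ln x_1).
π(3254)/π(151) = 459/36 ≈ 12.7500;  PNT prediction ≈ 13.3686.

π(151) = 36 and π(3254) = 459, so π(3254)/π(151) ≈ 12.7500. The PNT-predicted ratio is (3254/ln(3254)) / (151/ln(151)) ≈ 13.3686. The two agree to within a few percent, as expected.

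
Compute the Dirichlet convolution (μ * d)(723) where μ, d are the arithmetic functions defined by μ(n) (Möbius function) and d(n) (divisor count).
(μ * d)(723) = 1

Divisors of 723: [1, 3, 241, 723]. For each d | 723:
  d = 1: μ(1) · d(723/1) = 1 · 4 = 4
  d = 3: μ(3) · d(723/3) = -1 · 2 = -2
  d = 241: μ(241) · d(723/241) = -1 · 2 = -2
  d = 723: μ(723) · d(723/723) = 1 · 1 = 1
Summing: (μ * d)(723) = 4 + -2 + -2 + 1 = 1.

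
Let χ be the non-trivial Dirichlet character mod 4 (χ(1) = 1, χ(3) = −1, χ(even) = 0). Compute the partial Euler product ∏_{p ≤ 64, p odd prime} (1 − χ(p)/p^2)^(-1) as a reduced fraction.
∏ = 41649646786025278187758845901/45453901250007819878400000000

The odd primes p ≤ 64 are [3, 5, 7, 11, 13, 17, 19, 23, 29, 31, 37, 41, 43, 47, 53, 59, 61]. For each, χ(p) = 1 if p ≡ 1 mod 4, χ(p) = −1 if p ≡ 3 mod 4. Taking (1 − χ(p)/p^2)^(-1) = p^2/(p^2 − χ(p)): (1 − (-1)/3^2)^(-1) · (1 − (1)/5^2)^(-1) · (1 − (-1)/7^2)^(-1) · (1 − (-1)/11^2)^(-1) · (1 − (1)/13^2)^(-1) · (1 − (1)/17^2)^(-1) · (1 − (-1)/19^2)^(-1) · (1 − (-1)/23^2)^(-1) · (1 − (1)/29^2)^(-1) · (1 − (-1)/31^2)^(-1) · (1 − (1)/37^2)^(-1) · (1 − (1)/41^2)^(-1) · (1 − (-1)/43^2)^(-1) · (1 − (-1)/47^2)^(-1) · (1 − (1)/53^2)^(-1) · (1 − (-1)/59^2)^(-1) · (1 − (1)/61^2)^(-1) = 41649646786025278187758845901/45453901250007819878400000000.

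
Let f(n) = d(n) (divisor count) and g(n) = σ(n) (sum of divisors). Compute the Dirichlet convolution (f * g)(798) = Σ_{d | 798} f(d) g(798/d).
(d * σ)(798) = 6600

Divisors of 798: [1, 2, 3, 6, 7, 14, 19, 21, 38, 42, 57, 114, 133, 266, 399, 798]. For each d | 798:
  d = 1: d(1) · σ(798/1) = 1 · 1920 = 1920
  d = 2: d(2) · σ(798/2) = 2 · 640 = 1280
  d = 3: d(3) · σ(798/3) = 2 · 480 = 960
  d = 6: d(6) · σ(798/6) = 4 · 160 = 640
  d = 7: d(7) · σ(798/7) = 2 · 240 = 480
  d = 14: d(14) · σ(798/14) = 4 · 80 = 320
  d = 19: d(19) · σ(798/19) = 2 · 96 = 192
  d = 21: d(21) · σ(798/21) = 4 · 60 = 240
  d = 38: d(38) · σ(798/38) = 4 · 32 = 128
  d = 42: d(42) · σ(798/42) = 8 · 20 = 160
  d = 57: d(57) · σ(798/57) = 4 · 24 = 96
  d = 114: d(114) · σ(798/114) = 8 · 8 = 64
  d = 133: d(133) · σ(798/133) = 4 · 12 = 48
  d = 266: d(266) · σ(798/266) = 8 · 4 = 32
  d = 399: d(399) · σ(798/399) = 8 · 3 = 24
  d = 798: d(798) · σ(798/798) = 16 · 1 = 16
Summing: (d * σ)(798) = 1920 + 1280 + 960 + 640 + 480 + 320 + 192 + 240 + 128 + 160 + 96 + 64 + 48 + 32 + 24 + 16 = 6600.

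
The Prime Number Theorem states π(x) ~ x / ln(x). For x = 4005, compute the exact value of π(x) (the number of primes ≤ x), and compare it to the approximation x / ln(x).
π(4005) = 552;  x/ln(x) ≈ 482.80;  relative error ≈ 12.54%.

Directly count primes up to 4005: π(4005) = 552. The PNT approximation gives 4005/ln(4005) ≈ 4005/8.29530 ≈ 482.80. Relative error (π(x) − x/ln(x)) / π(x) ≈ 12.54%; the approximation is known to undercount slightly (Li(x) is a better estimate).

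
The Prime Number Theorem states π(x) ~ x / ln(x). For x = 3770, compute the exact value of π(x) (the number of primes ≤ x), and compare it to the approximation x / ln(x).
π(3770) = 525;  x/ln(x) ≈ 457.81;  relative error ≈ 12.80%.

Directly count primes up to 3770: π(3770) = 525. The PNT approximation gives 3770/ln(3770) ≈ 3770/8.23483 ≈ 457.81. Relative error (π(x) − x/ln(x)) / π(x) ≈ 12.80%; the approximation is known to undercount slightly (Li(x) is a better estimate).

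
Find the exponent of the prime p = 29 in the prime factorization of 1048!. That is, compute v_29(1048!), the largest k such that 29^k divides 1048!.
v_29(1048!) = 37

Legendre's formula: v_p(n!) = Σ_{k ≥ 1} ⌊n / p^k⌋. For p = 29, n = 1048, the terms are:
  ⌊1048/29^1⌋ = ⌊1048/29⌋ = 36
  ⌊1048/29^2⌋ = ⌊1048/841⌋ = 1
(the next term ⌊1048/29^3⌋ = 0, terminating the sum). Summing: v_29(1048!) = 36 + 1 = 37.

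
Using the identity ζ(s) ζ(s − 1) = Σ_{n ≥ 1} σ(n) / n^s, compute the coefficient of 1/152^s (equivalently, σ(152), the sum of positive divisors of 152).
σ(152) = 300

In the product (Σ m^0/m^s)(Σ k / k^s) = Σ (Σ_{d | n} d) / n^s, the coefficient of 1/n^s is σ(n) = Σ_{d | n} d. For n = 152, divisors are [1, 2, 4, 8, 19, 38, 76, 152]; summing: σ(152) = 300.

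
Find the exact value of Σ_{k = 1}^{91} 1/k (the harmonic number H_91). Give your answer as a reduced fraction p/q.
H_91 = 3661081314759399341652108474601318124261/718766754945489455304472257065075294400

Direct summation: H_91 = 1 + 1/2 + ... + 1/91. The least common denominator is lcm(1, ..., 91) = 718766754945489455304472257065075294400; over this denominator the numerator is 718766754945489455304472257065075294400 + 359383377472744727652236128532537647200 + 239588918315163151768157419021691764800 + 179691688736372363826118064266268823600 + 143753350989097891060894451413015058880 + 119794459157581575884078709510845882400 + 102680964992212779329210322437867899200 + 89845844368186181913059032133134411800 + 79862972771721050589385806340563921600 + 71876675494548945530447225706507529440 + 65342432267771768664042932460461390400 + 59897229578790787942039354755422941200 + 55289750380422265792651712081928868800 + 51340482496106389664605161218933949600 + 47917783663032630353631483804338352960 + 44922922184093090956529516066567205900 + 42280397349734673841439544533239723200 + 39931486385860525294692903170281960800 + 37829829207657339752866960898161857600 + 35938337747274472765223612853253764720 + 34226988330737593109736774145955966400 + 32671216133885884332021466230230695200 + 31250728475890845882803141611525012800 + 29948614789395393971019677377711470600 + 28750670197819578212178890282603011776 + 27644875190211132896325856040964434400 + 26620990923907016863128602113521307200 + 25670241248053194832302580609466974800 + 24785060515361705355326629553968113600 + 23958891831516315176815741902169176480 + 23186024353080305009821685711776622400 + 22461461092046545478264758033283602950 + 21780810755923922888014310820153796800 + 21140198674867336920719772266619861600 + 20536192998442555865842064487573579840 + 19965743192930262647346451585140980400 + 19426128512040255548769520461218251200 + 18914914603828669876433480449080928800 + 18429916793474088597550570693976289600 + 17969168873637236382611806426626882360 + 17530896462085108665962737977196958400 + 17113494165368796554868387072977983200 + 16715505928964871053592378071280820800 + 16335608066942942166010733115115347600 + 15972594554344210117877161268112784320 + 15625364237945422941401570805762506400 + 15292909679691265006478133129044155200 + 14974307394697696985509838688855735300 + 14668709284601825618458617491123985600 + 14375335098909789106089445141301505888 + 14093465783244891280479848177746574400 + 13822437595105566448162928020482217200 + 13561636885763951986876835038963684800 + 13310495461953508431564301056760653600 + 13068486453554353732808586492092278080 + 12835120624026597416151290304733487400 + 12609943069219113250955653632720619200 + 12392530257680852677663314776984056800 + 12182487371957448394991055204492801600 + 11979445915758157588407870951084588240 + 11783061556483433693515938640411070400 + 11593012176540152504910842855888311200 + 11408996110245864369912258048651988800 + 11230730546023272739132379016641801475 + 11057950076084453158530342416385773760 + 10890405377961961444007155410076898400 + 10727862014111782914992123239777243200 + 10570099337433668460359886133309930800 + 10416909491963615294267713870508337600 + 10268096499221277932921032243786789920 + 10123475421767457116964397986832046400 + 9982871596465131323673225792570490200 + 9846119930760129524718798041987332800 + 9713064256020127774384760230609125600 + 9583556732606526070726296760867670592 + 9457457301914334938216740224540464400 + 9334633181110252666291847494351627200 + 9214958396737044298775285346988144800 + 9098313353740372851955345026140193600 + 8984584436818618191305903213313441180 + 8873663641302338954376200704507102400 + 8765448231042554332981368988598479200 + 8659840421029993437403280205603316800 + 8556747082684398277434193536488991600 + 8456079469946934768287908906647944640 + 8357752964482435526796189035640410400 + 8261686838453901785108876517989371200 + 8167804033471471083005366557557673800 + 8076030954443701744994070304101969600 + 7986297277172105058938580634056392160 + 7898535768631752256093101725989838400 = 3661081314759399341652108474601318124261, so H_91 = 3661081314759399341652108474601318124261/718766754945489455304472257065075294400 (already in lowest terms) ≈ 5.09356. (The PNT-adjacent estimate ln(91) + γ ≈ 5.08808 matches within O(1/n).)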